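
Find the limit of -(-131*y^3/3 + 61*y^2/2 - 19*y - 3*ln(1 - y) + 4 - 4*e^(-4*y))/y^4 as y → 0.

503/12

Substitution gives 0/0 (the numerator vanishes to order 4).
Expand each term to order y^4: the coefficient of y^4 in -3·ln(1 - y) is 3/4 and in -4·e^(-4y) is -128/3.
Lower-order terms cancel with the polynomial part, so the numerator is (-503/12)·y^4 + o(y^4), and the limit is (-503/12)/(-1) = 503/12.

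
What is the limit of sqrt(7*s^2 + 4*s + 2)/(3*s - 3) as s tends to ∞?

For large |s|, √(7*s^2 + 4*s + 2) ≈ √7·|s| and the denominator ≈ 3s.
Since s → +∞, |s| = s, giving √7/(3) = √(7)/3.

√(7)/3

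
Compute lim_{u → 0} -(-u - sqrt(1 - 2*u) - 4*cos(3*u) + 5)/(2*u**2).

Substitution gives 0/0 (the numerator vanishes to order 2).
Expand each term to order u^2: the coefficient of u^2 in −√(1 - 2u) is 1/2 and in -4·cos(3u) is 18.
Lower-order terms cancel with the polynomial part, so the numerator is (37/2)·u^2 + o(u^2), and the limit is (37/2)/(-2) = -37/4.

-37/4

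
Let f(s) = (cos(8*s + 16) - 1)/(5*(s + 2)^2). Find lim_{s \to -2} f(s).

-32/5

Direct substitution gives 0/0.
Apply L'Hôpital: lim (-8*sin(8*s + 16))/(10*s + 20), still 0/0.
After 2 applications of L'Hôpital's rule the quotient is (-64*cos(8*s + 16))/(10); substituting s = -2 gives -32/5.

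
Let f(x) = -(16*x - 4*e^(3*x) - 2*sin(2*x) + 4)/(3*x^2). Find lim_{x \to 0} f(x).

Substitution gives 0/0 (the numerator vanishes to order 2).
Expand each term to order x^2: the coefficient of x^2 in -4·e^(3x) is -18 and in -2·sin(2x) is 0.
Lower-order terms cancel with the polynomial part, so the numerator is (-18)·x^2 + o(x^2), and the limit is (-18)/(-3) = 6.

6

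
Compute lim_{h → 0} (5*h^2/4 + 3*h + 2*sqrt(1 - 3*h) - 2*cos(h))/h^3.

-27/8

Substitution gives 0/0 (the numerator vanishes to order 3).
Expand each term to order h^3: the coefficient of h^3 in -2·cos(h) is 0 and in 2·√(1 - 3h) is -27/8.
Lower-order terms cancel with the polynomial part, so the numerator is (-27/8)·h^3 + o(h^3), and the limit is (-27/8)/(1) = -27/8.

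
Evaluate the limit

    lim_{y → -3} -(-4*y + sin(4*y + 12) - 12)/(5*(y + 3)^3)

32/15

Direct substitution gives 0/0.
Apply L'Hôpital: lim (4*cos(4*y + 12) - 4)/(-15*(y + 3)^2), still 0/0.
Apply L'Hôpital: lim (-16*sin(4*y + 12))/(-30*y - 90), still 0/0.
After 3 applications of L'Hôpital's rule the quotient is (-64*cos(4*y + 12))/(-30); substituting y = -3 gives 32/15.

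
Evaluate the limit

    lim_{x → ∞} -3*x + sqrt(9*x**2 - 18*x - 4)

This has the form ∞ − ∞. Multiply and divide by the conjugate √(9*x^2 - 18*x - 4) + 3x.
That gives (-18x - 4) / (√(9*x^2 - 18*x - 4) + 3x).
Divide numerator and denominator by x: the limit is -18/(2·3) = -3.

-3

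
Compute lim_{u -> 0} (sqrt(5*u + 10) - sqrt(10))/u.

Substitution gives 0/0. Multiply numerator and denominator by the conjugate √(10 + 5u) + √10.
The numerator becomes (10 + 5u) − 10 = 5u, so the expression simplifies to 5/(√(10 + 5u) + √10).
Letting u → 0 gives 5/(2√10) = √(10)/4.

√(10)/4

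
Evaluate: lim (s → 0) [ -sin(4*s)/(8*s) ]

-1/2

Substitution gives 0/0.
Write it as (4/(-8))·sin(4s)/(4s); since sin(u)/u → 1, the limit is -1/2.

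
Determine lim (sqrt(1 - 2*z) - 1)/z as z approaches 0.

Substitution gives 0/0. Multiply numerator and denominator by the conjugate √(1 - 2z) + √1.
The numerator becomes (1 - 2z) − 1 = -2z, so the expression simplifies to -2/(√(1 - 2z) + √1).
Letting z → 0 gives -2/(2√1) = -1.

-1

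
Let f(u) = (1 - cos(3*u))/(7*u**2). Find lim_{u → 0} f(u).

9/14

Substitution gives 0/0.
Use (1 − cos θ)/θ² → 1/2 with θ = 3u: the limit is 3²/(2·7) = 9/14.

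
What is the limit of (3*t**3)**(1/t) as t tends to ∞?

1

Base → ∞ and exponent → 0: an ∞^0 form.
Take logs: (1/t)·ln(3·t^3) = (ln 3 + 3·ln t)/t → 0.
So the limit is e^0 = 1.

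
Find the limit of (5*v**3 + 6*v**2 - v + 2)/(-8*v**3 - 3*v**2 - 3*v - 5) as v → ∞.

-5/8

Numerator and denominator both have degree 3.
Dividing every term by v^3, all lower-order terms vanish and the limit is the ratio of leading coefficients, 5/(-8) = -5/8.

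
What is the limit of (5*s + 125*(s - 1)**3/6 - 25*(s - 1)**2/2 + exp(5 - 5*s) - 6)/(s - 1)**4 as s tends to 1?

625/24

Direct substitution gives 0/0.
Apply L'Hôpital: lim (-25*s + 125*(s - 1)^2/2 - 5*e^(5 - 5*s) + 30)/(4*(s - 1)^3), still 0/0.
Apply L'Hôpital: lim (125*s + 25*e^(5 - 5*s) - 150)/(12*(s - 1)^2), still 0/0.
Apply L'Hôpital: lim (125 - 125*e^(5 - 5*s))/(24*s - 24), still 0/0.
After 4 applications of L'Hôpital's rule the quotient is (625*e^(5 - 5*s))/(24); substituting s = 1 gives 625/24.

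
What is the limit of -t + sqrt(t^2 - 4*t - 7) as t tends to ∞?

An ∞ − ∞ form. Rationalising with the conjugate, the difference becomes (-4t - 7) / (√(t^2 - 4*t - 7) + t).
For large t the denominator behaves like 2·t, so the quotient tends to -4/2 = -2.

-2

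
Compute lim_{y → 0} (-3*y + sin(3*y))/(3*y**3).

Direct substitution gives 0/0.
Apply L'Hôpital: lim (3*cos(3*y) - 3)/(9*y^2), still 0/0.
Apply L'Hôpital: lim (-9*sin(3*y))/(18*y), still 0/0.
After 3 applications of L'Hôpital's rule the quotient is (-27*cos(3*y))/(18); substituting y = 0 gives -3/2.

-3/2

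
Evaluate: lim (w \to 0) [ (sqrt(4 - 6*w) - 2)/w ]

-3/2

Substitution gives 0/0. Multiply numerator and denominator by the conjugate √(4 - 6w) + √4.
The numerator becomes (4 - 6w) − 4 = -6w, so the expression simplifies to -6/(√(4 - 6w) + √4).
Letting w → 0 gives -6/(2√4) = -3/2.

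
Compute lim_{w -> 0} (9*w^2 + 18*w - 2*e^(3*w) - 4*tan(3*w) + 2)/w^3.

-45

Substitution gives 0/0 (the numerator vanishes to order 3).
Expand each term to order w^3: the coefficient of w^3 in -2·e^(3w) is -9 and in -4·tan(3w) is -36.
Lower-order terms cancel with the polynomial part, so the numerator is (-45)·w^3 + o(w^3), and the limit is (-45)/(1) = -45.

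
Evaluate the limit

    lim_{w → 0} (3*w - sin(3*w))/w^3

Direct substitution gives 0/0.
Apply L'Hôpital: lim (3 - 3*cos(3*w))/(3*w^2), still 0/0.
Apply L'Hôpital: lim (9*sin(3*w))/(6*w), still 0/0.
After 3 applications of L'Hôpital's rule the quotient is (27*cos(3*w))/(6); substituting w = 0 gives 9/2.

9/2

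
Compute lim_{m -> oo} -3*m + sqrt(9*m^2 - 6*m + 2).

-1

This has the form ∞ − ∞. Multiply and divide by the conjugate √(9*m^2 - 6*m + 2) + 3m.
That gives (-6m + 2) / (√(9*m^2 - 6*m + 2) + 3m).
Divide numerator and denominator by m: the limit is -6/(2·3) = -1.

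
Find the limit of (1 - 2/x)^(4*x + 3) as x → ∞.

Let L be the limit and take ln: ln L = lim (4x + 3)·ln(1 - 2/x) = lim (4x + 3)·(-2/x + O(1/x²)) = -8.
Hence L = e^(-8).

e^(-8)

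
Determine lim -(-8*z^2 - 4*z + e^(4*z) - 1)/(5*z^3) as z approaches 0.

Direct substitution gives 0/0.
Apply L'Hôpital: lim (-16*z + 4*e^(4*z) - 4)/(-15*z^2), still 0/0.
Apply L'Hôpital: lim (16*e^(4*z) - 16)/(-30*z), still 0/0.
After 3 applications of L'Hôpital's rule the quotient is (64*e^(4*z))/(-30); substituting z = 0 gives -32/15.

-32/15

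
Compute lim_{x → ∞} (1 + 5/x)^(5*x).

e^(25)

The base → 1 and the exponent → ∞: a 1^∞ form.
Take logarithms: (5x)·ln(1 + 5/x). Since ln(1+u) ~ u for small u, this behaves like (5x)·(5/x) → 25.
So the limit is e^(25).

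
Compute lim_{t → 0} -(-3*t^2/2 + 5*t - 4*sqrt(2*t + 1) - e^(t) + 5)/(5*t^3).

13/30

Substitution gives 0/0 (the numerator vanishes to order 3).
Expand each term to order t^3: the coefficient of t^3 in -4·√(1 + 2t) is -2 and in −e^(t) is -1/6.
Lower-order terms cancel with the polynomial part, so the numerator is (-13/6)·t^3 + o(t^3), and the limit is (-13/6)/(-5) = 13/30.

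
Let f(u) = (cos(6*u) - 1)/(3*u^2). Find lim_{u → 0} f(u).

-6

Direct substitution gives 0/0.
Apply L'Hôpital: lim (-6*sin(6*u))/(6*u), still 0/0.
After 2 applications of L'Hôpital's rule the quotient is (-36*cos(6*u))/(6); substituting u = 0 gives -6.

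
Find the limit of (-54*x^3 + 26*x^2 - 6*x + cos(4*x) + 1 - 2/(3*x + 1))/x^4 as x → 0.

Substitution gives 0/0; apply L'Hôpital's rule 4 times.
After differentiating numerator and denominator 4 times the quotient is (256*cos(4*x) - 3888/(3*x + 1)^5)/(24); at x = 0 this is -454/3.

-454/3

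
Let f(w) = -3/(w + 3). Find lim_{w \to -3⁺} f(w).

As w → -3⁺, (w + 3) → 0⁺, so (w + 3)^1 → 0⁺ and -3/(w + 3)^1 → -∞.

-∞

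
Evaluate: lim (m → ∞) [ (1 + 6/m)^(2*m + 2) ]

e^(12)

Write it as [(1 + 6/m)^m]^(2) · (1 + 6/m)^(2). The bracketed term tends to e^(6) and the second factor to 1, so the limit is e^(12).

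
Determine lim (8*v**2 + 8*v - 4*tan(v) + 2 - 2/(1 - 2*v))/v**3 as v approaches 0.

Substitution gives 0/0 (the numerator vanishes to order 3).
Expand each term to order v^3: the coefficient of v^3 in -2·1/(1 - 2v) is -16 and in -4·tan(v) is -4/3.
Lower-order terms cancel with the polynomial part, so the numerator is (-52/3)·v^3 + o(v^3), and the limit is (-52/3)/(1) = -52/3.

-52/3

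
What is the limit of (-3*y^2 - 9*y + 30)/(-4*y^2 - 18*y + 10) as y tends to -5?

21/22

Since y = -5 makes numerator and denominator zero, (y + 5) divides both.
Cancelling it gives (6 - 3*y)/(2 - 4*y); now plug in y = -5 to get 21/22.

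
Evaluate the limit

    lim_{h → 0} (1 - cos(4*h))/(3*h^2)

8/3

Substitution gives 0/0.
Use (1 − cos u)/u² → 1/2 with u = 4h: the limit is 4²/(2·3) = 8/3.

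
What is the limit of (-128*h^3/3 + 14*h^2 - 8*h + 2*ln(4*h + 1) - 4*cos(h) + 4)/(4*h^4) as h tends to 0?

Substitution gives 0/0; apply L'Hôpital's rule 4 times.
After differentiating numerator and denominator 4 times the quotient is (-4*cos(h) - 3072/(4*h + 1)^4)/(96); at h = 0 this is -769/24.

-769/24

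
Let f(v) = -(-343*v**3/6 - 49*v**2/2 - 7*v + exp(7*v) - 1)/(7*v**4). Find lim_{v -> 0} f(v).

Direct substitution gives 0/0.
Apply L'Hôpital: lim (-343*v^2/2 - 49*v + 7*e^(7*v) - 7)/(-28*v^3), still 0/0.
Apply L'Hôpital: lim (-343*v + 49*e^(7*v) - 49)/(-84*v^2), still 0/0.
Apply L'Hôpital: lim (343*e^(7*v) - 343)/(-168*v), still 0/0.
After 4 applications of L'Hôpital's rule the quotient is (2401*e^(7*v))/(-168); substituting v = 0 gives -343/24.

-343/24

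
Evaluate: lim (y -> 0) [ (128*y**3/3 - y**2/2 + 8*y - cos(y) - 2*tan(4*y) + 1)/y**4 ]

-1/24

Substitution gives 0/0; apply L'Hôpital's rule 4 times.
After differentiating numerator and denominator 4 times the quotient is (-cos(y) - 12288*tan(4*y)^5 - 20480*tan(4*y)^3 - 8192*tan(4*y))/(24); at y = 0 this is -1/24.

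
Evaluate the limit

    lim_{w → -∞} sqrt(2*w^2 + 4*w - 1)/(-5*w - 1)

For large |w|, √(2*w^2 + 4*w - 1) ≈ √2·|w| and the denominator ≈ -5w.
Since w → −∞, |w| = −w, giving −√2/(-5) = √(2)/5.

√(2)/5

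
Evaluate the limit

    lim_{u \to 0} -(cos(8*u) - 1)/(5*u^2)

32/5

Direct substitution gives 0/0.
Apply L'Hôpital: lim (-8*sin(8*u))/(-10*u), still 0/0.
After 2 applications of L'Hôpital's rule the quotient is (-64*cos(8*u))/(-10); substituting u = 0 gives 32/5.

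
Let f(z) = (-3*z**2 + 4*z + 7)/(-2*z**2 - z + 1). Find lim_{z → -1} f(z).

10/3

Direct substitution gives 0/0, so factor. Both numerator and denominator have (z + 1) as a factor.
After cancelling, the expression reduces to (7 - 3*z)/(1 - 2*z).
Substituting z = -1 gives 10/3.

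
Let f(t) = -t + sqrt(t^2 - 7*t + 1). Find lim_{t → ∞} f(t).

-7/2

An ∞ − ∞ form. Rationalising with the conjugate, the difference becomes (-7t + 1) / (√(t^2 - 7*t + 1) + t).
For large t the denominator behaves like 2·t, so the quotient tends to -7/2 = -7/2.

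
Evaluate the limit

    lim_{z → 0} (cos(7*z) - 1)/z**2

Direct substitution gives 0/0.
Apply L'Hôpital: lim (-7*sin(7*z))/(2*z), still 0/0.
After 2 applications of L'Hôpital's rule the quotient is (-49*cos(7*z))/(2); substituting z = 0 gives -49/2.

-49/2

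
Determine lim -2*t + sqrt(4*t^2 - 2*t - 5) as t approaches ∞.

An ∞ − ∞ form. Rationalising with the conjugate, the difference becomes (-2t - 5) / (√(4*t^2 - 2*t - 5) + 2t).
For large t the denominator behaves like 2·2t, so the quotient tends to -2/4 = -1/2.

-1/2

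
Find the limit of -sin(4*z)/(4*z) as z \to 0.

-1

Substitution gives 0/0.
Write it as (4/(-4))·sin(4z)/(4z); since sin(u)/u → 1, the limit is -1.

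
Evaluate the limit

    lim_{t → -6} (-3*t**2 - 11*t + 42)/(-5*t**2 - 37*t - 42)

25/23

Since t = -6 makes numerator and denominator zero, (t + 6) divides both.
Cancelling it gives (7 - 3*t)/(-5*t - 7); now plug in t = -6 to get 25/23.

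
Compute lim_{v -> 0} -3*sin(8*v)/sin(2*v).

Substitution gives 0/0.
Divide numerator and denominator by v: sin(8v)/v → 8 and sin(2v)/v → 2, so the limit is -3·8/2 = -12.

-12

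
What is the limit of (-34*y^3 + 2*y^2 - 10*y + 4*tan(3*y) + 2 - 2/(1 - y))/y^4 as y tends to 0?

-2

Substitution gives 0/0; apply L'Hôpital's rule 4 times.
After differentiating numerator and denominator 4 times the quotient is (48*(54*(y - 1)^5*(3*tan(3*y)^2 + 2)*tan(3*y)/cos(3*y)^2 + 1)/(y - 1)^5)/(24); at y = 0 this is -2.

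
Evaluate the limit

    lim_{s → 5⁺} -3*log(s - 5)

∞

As s → 5⁺, s - 5 → 0⁺ and ln(s - 5) → −∞.
Multiplying by -3 gives ∞.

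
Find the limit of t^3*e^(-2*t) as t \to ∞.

0

Write as t^3/e^{2t}, an ∞/∞ form.
Exponential growth dominates any polynomial, so repeated L'Hôpital (or the standard result) gives 0.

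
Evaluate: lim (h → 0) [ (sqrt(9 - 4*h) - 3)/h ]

Substitution gives 0/0. Multiply numerator and denominator by the conjugate √(9 - 4h) + √9.
The numerator becomes (9 - 4h) − 9 = -4h, so the expression simplifies to -4/(√(9 - 4h) + √9).
Letting h → 0 gives -4/(2√9) = -2/3.

-2/3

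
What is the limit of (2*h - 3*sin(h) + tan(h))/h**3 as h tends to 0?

5/6

Substitution gives 0/0 (the numerator vanishes to order 3).
Expand each term to order h^3: the coefficient of h^3 in tan(h) is 1/3 and in -3·sin(h) is 1/2.
Lower-order terms cancel with the polynomial part, so the numerator is (5/6)·h^3 + o(h^3), and the limit is (5/6)/(1) = 5/6.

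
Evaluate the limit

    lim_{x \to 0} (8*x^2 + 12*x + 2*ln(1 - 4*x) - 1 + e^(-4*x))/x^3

-160/3

Substitution gives 0/0; apply L'Hôpital's rule 3 times.
After differentiating numerator and denominator 3 times the quotient is (-64*e^(-4*x) + 256/(4*x - 1)^3)/(6); at x = 0 this is -160/3.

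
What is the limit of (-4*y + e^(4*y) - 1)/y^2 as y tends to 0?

Direct substitution gives 0/0.
Apply L'Hôpital: lim (4*e^(4*y) - 4)/(2*y), still 0/0.
After 2 applications of L'Hôpital's rule the quotient is (16*e^(4*y))/(2); substituting y = 0 gives 8.

8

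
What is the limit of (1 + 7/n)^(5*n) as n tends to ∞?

Write it as [(1 + 7/n)^n]^(5) · (1 + 7/n)^(0). The bracketed term tends to e^(7) and the second factor to 1, so the limit is e^(35).

e^(35)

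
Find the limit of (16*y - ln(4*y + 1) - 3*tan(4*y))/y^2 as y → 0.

8

Substitution gives 0/0; apply L'Hôpital's rule 2 times.
After differentiating numerator and denominator 2 times the quotient is (-96*tan(4*y)/cos(4*y)^2 + 16/(4*y + 1)^2)/(2); at y = 0 this is 8.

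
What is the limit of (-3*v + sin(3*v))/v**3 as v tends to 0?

-9/2

Direct substitution gives 0/0.
Apply L'Hôpital: lim (3*cos(3*v) - 3)/(3*v^2), still 0/0.
Apply L'Hôpital: lim (-9*sin(3*v))/(6*v), still 0/0.
After 3 applications of L'Hôpital's rule the quotient is (-27*cos(3*v))/(6); substituting v = 0 gives -9/2.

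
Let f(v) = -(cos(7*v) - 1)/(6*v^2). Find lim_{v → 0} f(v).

Direct substitution gives 0/0.
Apply L'Hôpital: lim (-7*sin(7*v))/(-12*v), still 0/0.
After 2 applications of L'Hôpital's rule the quotient is (-49*cos(7*v))/(-12); substituting v = 0 gives 49/12.

49/12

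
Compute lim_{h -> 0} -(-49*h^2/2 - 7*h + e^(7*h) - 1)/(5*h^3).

-343/30

Direct substitution gives 0/0.
Apply L'Hôpital: lim (-49*h + 7*e^(7*h) - 7)/(-15*h^2), still 0/0.
Apply L'Hôpital: lim (49*e^(7*h) - 49)/(-30*h), still 0/0.
After 3 applications of L'Hôpital's rule the quotient is (343*e^(7*h))/(-30); substituting h = 0 gives -343/30.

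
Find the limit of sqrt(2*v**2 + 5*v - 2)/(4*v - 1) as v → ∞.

For large |v|, √(2*v^2 + 5*v - 2) ≈ √2·|v| and the denominator ≈ 4v.
Since v → +∞, |v| = v, giving √2/(4) = √(2)/4.

√(2)/4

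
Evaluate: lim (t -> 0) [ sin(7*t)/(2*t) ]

7/2

Substitution gives 0/0.
Write it as (7/2)·sin(7t)/(7t); since sin(u)/u → 1, the limit is 7/2.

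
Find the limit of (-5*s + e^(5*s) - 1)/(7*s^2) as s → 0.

25/14

Direct substitution gives 0/0.
Apply L'Hôpital: lim (5*e^(5*s) - 5)/(14*s), still 0/0.
After 2 applications of L'Hôpital's rule the quotient is (25*e^(5*s))/(14); substituting s = 0 gives 25/14.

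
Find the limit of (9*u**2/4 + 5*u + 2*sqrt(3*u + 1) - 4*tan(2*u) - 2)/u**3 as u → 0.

Substitution gives 0/0; apply L'Hôpital's rule 3 times.
After differentiating numerator and denominator 3 times the quotient is (-128*tan(2*u)^2/cos(2*u)^2 - 64/cos(2*u)^4 + 81/(4*(3*u + 1)^(5/2)))/(6); at u = 0 this is -175/24.

-175/24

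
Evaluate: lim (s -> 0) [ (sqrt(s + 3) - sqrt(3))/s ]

Substitution gives 0/0. Multiply numerator and denominator by the conjugate √(3 + s) + √3.
The numerator becomes (3 + s) − 3 = s, so the expression simplifies to 1/(√(3 + s) + √3).
Letting s → 0 gives 1/(2√3) = √(3)/6.

√(3)/6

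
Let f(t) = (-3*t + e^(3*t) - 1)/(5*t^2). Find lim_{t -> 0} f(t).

9/10

Direct substitution gives 0/0.
Apply L'Hôpital: lim (3*e^(3*t) - 3)/(10*t), still 0/0.
After 2 applications of L'Hôpital's rule the quotient is (9*e^(3*t))/(10); substituting t = 0 gives 9/10.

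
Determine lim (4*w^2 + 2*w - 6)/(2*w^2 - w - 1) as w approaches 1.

At w = 1 both the top and bottom vanish — a removable singularity. Factoring out (w - 1) from each leaves (4*w + 6)/(2*w + 1), which at w = 1 equals 10/3.

10/3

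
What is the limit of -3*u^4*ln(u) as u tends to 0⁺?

This is a 0·(−∞) form. Rewrite as -3·ln(u) / u^(−4) and apply L'Hôpital:
the derivative quotient is -3·(1/u) / (−4·u^(−5)) = (3/4)·u^4 → 0.

0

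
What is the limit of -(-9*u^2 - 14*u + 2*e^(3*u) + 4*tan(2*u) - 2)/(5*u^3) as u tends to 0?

Substitution gives 0/0; apply L'Hôpital's rule 3 times.
After differentiating numerator and denominator 3 times the quotient is (54*e^(3*u) + 192*tan(2*u)^4 + 256*tan(2*u)^2 + 64)/(-30); at u = 0 this is -59/15.

-59/15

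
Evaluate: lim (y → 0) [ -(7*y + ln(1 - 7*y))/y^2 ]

49/2

Direct substitution gives 0/0.
Apply L'Hôpital: lim (7 - 7/(1 - 7*y))/(-2*y), still 0/0.
After 2 applications of L'Hôpital's rule the quotient is (-49/(1 - 7*y)^2)/(-2); substituting y = 0 gives 49/2.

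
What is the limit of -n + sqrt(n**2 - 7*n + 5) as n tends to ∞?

An ∞ − ∞ form. Rationalising with the conjugate, the difference becomes (-7n + 5) / (√(n^2 - 7*n + 5) + n).
For large n the denominator behaves like 2·n, so the quotient tends to -7/2 = -7/2.

-7/2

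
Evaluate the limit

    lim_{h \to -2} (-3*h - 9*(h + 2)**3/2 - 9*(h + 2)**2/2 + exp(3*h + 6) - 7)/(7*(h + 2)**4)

Direct substitution gives 0/0.
Apply L'Hôpital: lim (-9*h - 27*(h + 2)^2/2 + 3*e^(3*h + 6) - 21)/(28*(h + 2)^3), still 0/0.
Apply L'Hôpital: lim (-27*h + 9*e^(3*h + 6) - 63)/(84*(h + 2)^2), still 0/0.
Apply L'Hôpital: lim (27*e^(3*h + 6) - 27)/(168*h + 336), still 0/0.
After 4 applications of L'Hôpital's rule the quotient is (81*e^(3*h + 6))/(168); substituting h = -2 gives 27/56.

27/56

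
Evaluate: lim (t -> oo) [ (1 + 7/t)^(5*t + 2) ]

The base → 1 and the exponent → ∞: a 1^∞ form.
Take logarithms: (5t + 2)·ln(1 + 7/t). Since ln(1+u) ~ u for small u, this behaves like (5t)·(7/t) → 35.
So the limit is e^(35).

e^(35)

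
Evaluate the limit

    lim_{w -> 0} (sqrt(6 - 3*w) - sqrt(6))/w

-√(6)/4

Substitution gives 0/0. Multiply numerator and denominator by the conjugate √(6 - 3w) + √6.
The numerator becomes (6 - 3w) − 6 = -3w, so the expression simplifies to -3/(√(6 - 3w) + √6).
Letting w → 0 gives -3/(2√6) = -√(6)/4.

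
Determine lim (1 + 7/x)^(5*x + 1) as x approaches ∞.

The base → 1 and the exponent → ∞: a 1^∞ form.
Take logarithms: (5x + 1)·ln(1 + 7/x). Since ln(1+u) ~ u for small u, this behaves like (5x)·(7/x) → 35.
So the limit is e^(35).

e^(35)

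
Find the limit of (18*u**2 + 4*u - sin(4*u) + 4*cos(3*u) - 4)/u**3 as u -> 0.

32/3

Substitution gives 0/0; apply L'Hôpital's rule 3 times.
After differentiating numerator and denominator 3 times the quotient is (108*sin(3*u) + 64*cos(4*u))/(6); at u = 0 this is 32/3.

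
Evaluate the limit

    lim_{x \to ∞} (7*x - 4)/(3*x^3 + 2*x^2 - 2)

0

The denominator has degree 3 and the numerator degree 1. Dividing numerator and denominator by x^3 sends every term to 0 except the leading denominator term, so the limit is 0.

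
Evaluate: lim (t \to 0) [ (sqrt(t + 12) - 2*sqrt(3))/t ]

A 0/0 form; rationalise with √(12 + t) + √12. This collapses the numerator to t, leaving 1/(√(12 + t) + √12) → 1/(2√12) = √(3)/12.

√(3)/12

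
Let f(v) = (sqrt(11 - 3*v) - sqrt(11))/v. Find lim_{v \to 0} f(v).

-3*√(11)/22

A 0/0 form; rationalise with √(11 - 3v) + √11. This collapses the numerator to -3v, leaving -3/(√(11 - 3v) + √11) → -3/(2√11) = -3*√(11)/22.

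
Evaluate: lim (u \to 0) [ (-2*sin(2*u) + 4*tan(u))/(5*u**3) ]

Substitution gives 0/0 (the numerator vanishes to order 3).
Expand each term to order u^3: the coefficient of u^3 in -2·sin(2u) is 8/3 and in 4·tan(u) is 4/3.
Lower-order terms cancel with the polynomial part, so the numerator is (4)·u^3 + o(u^3), and the limit is (4)/(5) = 4/5.

4/5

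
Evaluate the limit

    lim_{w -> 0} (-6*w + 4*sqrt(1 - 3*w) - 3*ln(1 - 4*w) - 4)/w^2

Substitution gives 0/0 (the numerator vanishes to order 2).
Expand each term to order w^2: the coefficient of w^2 in 4·√(1 - 3w) is -9/2 and in -3·ln(1 - 4w) is 24.
Lower-order terms cancel with the polynomial part, so the numerator is (39/2)·w^2 + o(w^2), and the limit is (39/2)/(1) = 39/2.

39/2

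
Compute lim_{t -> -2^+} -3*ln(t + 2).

As t → -2⁺, t + 2 → 0⁺ and ln(t + 2) → −∞.
Multiplying by -3 gives ∞.

∞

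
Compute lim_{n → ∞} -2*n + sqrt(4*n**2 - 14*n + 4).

-7/2

An ∞ − ∞ form. Rationalising with the conjugate, the difference becomes (-14n + 4) / (√(4*n^2 - 14*n + 4) + 2n).
For large n the denominator behaves like 2·2n, so the quotient tends to -14/4 = -7/2.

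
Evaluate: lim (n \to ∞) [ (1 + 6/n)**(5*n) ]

Write it as [(1 + 6/n)^n]^(5) · (1 + 6/n)^(0). The bracketed term tends to e^(6) and the second factor to 1, so the limit is e^(30).

e^(30)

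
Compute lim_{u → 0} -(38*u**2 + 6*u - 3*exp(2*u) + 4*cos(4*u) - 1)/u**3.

4

Substitution gives 0/0 (the numerator vanishes to order 3).
Expand each term to order u^3: the coefficient of u^3 in -3·e^(2u) is -4 and in 4·cos(4u) is 0.
Lower-order terms cancel with the polynomial part, so the numerator is (-4)·u^3 + o(u^3), and the limit is (-4)/(-1) = 4.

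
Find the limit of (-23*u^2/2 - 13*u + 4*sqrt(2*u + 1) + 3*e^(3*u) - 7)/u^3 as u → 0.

31/2

Substitution gives 0/0 (the numerator vanishes to order 3).
Expand each term to order u^3: the coefficient of u^3 in 4·√(1 + 2u) is 2 and in 3·e^(3u) is 27/2.
Lower-order terms cancel with the polynomial part, so the numerator is (31/2)·u^3 + o(u^3), and the limit is (31/2)/(1) = 31/2.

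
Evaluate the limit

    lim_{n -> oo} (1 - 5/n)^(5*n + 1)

The base → 1 and the exponent → ∞: a 1^∞ form.
Take logarithms: (5n + 1)·ln(1 - 5/n). Since ln(1+u) ~ u for small u, this behaves like (5n)·(-5/n) → -25.
So the limit is e^(-25).

e^(-25)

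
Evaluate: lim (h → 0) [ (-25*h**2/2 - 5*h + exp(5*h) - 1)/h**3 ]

Direct substitution gives 0/0.
Apply L'Hôpital: lim (-25*h + 5*e^(5*h) - 5)/(3*h^2), still 0/0.
Apply L'Hôpital: lim (25*e^(5*h) - 25)/(6*h), still 0/0.
After 3 applications of L'Hôpital's rule the quotient is (125*e^(5*h))/(6); substituting h = 0 gives 125/6.

125/6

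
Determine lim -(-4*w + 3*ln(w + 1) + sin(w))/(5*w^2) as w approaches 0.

Substitution gives 0/0 (the numerator vanishes to order 2).
Expand each term to order w^2: the coefficient of w^2 in sin(w) is 0 and in 3·ln(1 + w) is -3/2.
Lower-order terms cancel with the polynomial part, so the numerator is (-3/2)·w^2 + o(w^2), and the limit is (-3/2)/(-5) = 3/10.

3/10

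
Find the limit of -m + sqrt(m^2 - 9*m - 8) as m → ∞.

This has the form ∞ − ∞. Multiply and divide by the conjugate √(m^2 - 9*m - 8) + m.
That gives (-9m - 8) / (√(m^2 - 9*m - 8) + m).
Divide numerator and denominator by m: the limit is -9/(2·1) = -9/2.

-9/2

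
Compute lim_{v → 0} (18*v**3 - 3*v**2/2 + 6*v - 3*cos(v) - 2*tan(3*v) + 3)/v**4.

Substitution gives 0/0 (the numerator vanishes to order 4).
Expand each term to order v^4: the coefficient of v^4 in -2·tan(3v) is 0 and in -3·cos(v) is -1/8.
Lower-order terms cancel with the polynomial part, so the numerator is (-1/8)·v^4 + o(v^4), and the limit is (-1/8)/(1) = -1/8.

-1/8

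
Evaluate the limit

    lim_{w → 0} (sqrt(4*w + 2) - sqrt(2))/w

√(2)

Substitution gives 0/0. Multiply numerator and denominator by the conjugate √(2 + 4w) + √2.
The numerator becomes (2 + 4w) − 2 = 4w, so the expression simplifies to 4/(√(2 + 4w) + √2).
Letting w → 0 gives 4/(2√2) = √(2).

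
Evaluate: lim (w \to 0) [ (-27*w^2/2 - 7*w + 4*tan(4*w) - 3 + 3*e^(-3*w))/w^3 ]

431/6

Substitution gives 0/0; apply L'Hôpital's rule 3 times.
After differentiating numerator and denominator 3 times the quotient is (((1536*tan(4*w)^2 + 512)*e^(3*w)/cos(4*w)^2 - 81)*e^(-3*w))/(6); at w = 0 this is 431/6.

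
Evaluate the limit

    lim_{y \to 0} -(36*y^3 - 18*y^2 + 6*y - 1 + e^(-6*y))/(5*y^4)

-54/5

Direct substitution gives 0/0.
Apply L'Hôpital: lim (108*y^2 - 36*y + 6 - 6*e^(-6*y))/(-20*y^3), still 0/0.
Apply L'Hôpital: lim (216*y - 36 + 36*e^(-6*y))/(-60*y^2), still 0/0.
Apply L'Hôpital: lim (216 - 216*e^(-6*y))/(-120*y), still 0/0.
After 4 applications of L'Hôpital's rule the quotient is (1296*e^(-6*y))/(-120); substituting y = 0 gives -54/5.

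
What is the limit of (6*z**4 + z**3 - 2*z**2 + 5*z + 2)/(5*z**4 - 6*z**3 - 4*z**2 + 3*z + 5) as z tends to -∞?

6/5

Numerator and denominator both have degree 4.
Dividing every term by z^4, all lower-order terms vanish and the limit is the ratio of leading coefficients, 6/(5) = 6/5.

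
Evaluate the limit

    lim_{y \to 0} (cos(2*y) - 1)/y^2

Direct substitution gives 0/0.
Apply L'Hôpital: lim (-2*sin(2*y))/(2*y), still 0/0.
After 2 applications of L'Hôpital's rule the quotient is (-4*cos(2*y))/(2); substituting y = 0 gives -2.

-2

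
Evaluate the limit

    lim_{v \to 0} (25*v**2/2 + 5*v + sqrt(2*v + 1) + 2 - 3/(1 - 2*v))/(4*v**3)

Substitution gives 0/0; apply L'Hôpital's rule 3 times.
After differentiating numerator and denominator 3 times the quotient is (3/(2*v + 1)^(5/2) - 144/(2*v - 1)^4)/(24); at v = 0 this is -47/8.

-47/8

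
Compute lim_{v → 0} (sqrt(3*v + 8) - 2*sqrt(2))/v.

A 0/0 form; rationalise with √(8 + 3v) + √8. This collapses the numerator to 3v, leaving 3/(√(8 + 3v) + √8) → 3/(2√8) = 3*√(2)/8.

3*√(2)/8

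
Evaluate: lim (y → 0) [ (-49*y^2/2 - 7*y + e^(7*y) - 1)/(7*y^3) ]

49/6

Direct substitution gives 0/0.
Apply L'Hôpital: lim (-49*y + 7*e^(7*y) - 7)/(21*y^2), still 0/0.
Apply L'Hôpital: lim (49*e^(7*y) - 49)/(42*y), still 0/0.
After 3 applications of L'Hôpital's rule the quotient is (343*e^(7*y))/(42); substituting y = 0 gives 49/6.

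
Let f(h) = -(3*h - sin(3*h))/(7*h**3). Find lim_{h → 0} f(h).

Direct substitution gives 0/0.
Apply L'Hôpital: lim (3 - 3*cos(3*h))/(-21*h^2), still 0/0.
Apply L'Hôpital: lim (9*sin(3*h))/(-42*h), still 0/0.
After 3 applications of L'Hôpital's rule the quotient is (27*cos(3*h))/(-42); substituting h = 0 gives -9/14.

-9/14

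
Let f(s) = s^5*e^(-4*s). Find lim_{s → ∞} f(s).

0

Write as s^5/e^{4s}, an ∞/∞ form.
Exponential growth dominates any polynomial, so repeated L'Hôpital (or the standard result) gives 0.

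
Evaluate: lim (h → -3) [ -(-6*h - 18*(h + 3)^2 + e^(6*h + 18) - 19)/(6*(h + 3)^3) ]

-6

Direct substitution gives 0/0.
Apply L'Hôpital: lim (-36*h + 6*e^(6*h + 18) - 114)/(-18*(h + 3)^2), still 0/0.
Apply L'Hôpital: lim (36*e^(6*h + 18) - 36)/(-36*h - 108), still 0/0.
After 3 applications of L'Hôpital's rule the quotient is (216*e^(6*h + 18))/(-36); substituting h = -3 gives -6.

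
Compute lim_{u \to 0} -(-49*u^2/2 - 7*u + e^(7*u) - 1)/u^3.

Direct substitution gives 0/0.
Apply L'Hôpital: lim (-49*u + 7*e^(7*u) - 7)/(-3*u^2), still 0/0.
Apply L'Hôpital: lim (49*e^(7*u) - 49)/(-6*u), still 0/0.
After 3 applications of L'Hôpital's rule the quotient is (343*e^(7*u))/(-6); substituting u = 0 gives -343/6.

-343/6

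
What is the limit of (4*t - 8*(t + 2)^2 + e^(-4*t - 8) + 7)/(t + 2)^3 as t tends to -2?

-32/3

Direct substitution gives 0/0.
Apply L'Hôpital: lim (-16*t - 4*e^(-4*t - 8) - 28)/(3*(t + 2)^2), still 0/0.
Apply L'Hôpital: lim (16*e^(-4*t - 8) - 16)/(6*t + 12), still 0/0.
After 3 applications of L'Hôpital's rule the quotient is (-64*e^(-4*t - 8))/(6); substituting t = -2 gives -32/3.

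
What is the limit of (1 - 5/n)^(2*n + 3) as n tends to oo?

Let L be the limit and take ln: ln L = lim (2n + 3)·ln(1 - 5/n) = lim (2n + 3)·(-5/n + O(1/n²)) = -10.
Hence L = e^(-10).

e^(-10)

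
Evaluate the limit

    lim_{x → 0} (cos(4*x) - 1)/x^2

Direct substitution gives 0/0.
Apply L'Hôpital: lim (-4*sin(4*x))/(2*x), still 0/0.
After 2 applications of L'Hôpital's rule the quotient is (-16*cos(4*x))/(2); substituting x = 0 gives -8.

-8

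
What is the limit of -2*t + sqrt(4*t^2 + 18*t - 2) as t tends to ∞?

9/2

An ∞ − ∞ form. Rationalising with the conjugate, the difference becomes (18t - 2) / (√(4*t^2 + 18*t - 2) + 2t).
For large t the denominator behaves like 2·2t, so the quotient tends to 18/4 = 9/2.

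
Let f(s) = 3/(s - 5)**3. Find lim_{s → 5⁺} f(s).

As s → 5⁺, (s - 5) → 0⁺, so (s - 5)^3 → 0⁺ and 3/(s - 5)^3 → ∞.

∞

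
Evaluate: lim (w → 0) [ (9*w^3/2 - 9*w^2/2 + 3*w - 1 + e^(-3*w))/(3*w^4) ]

9/8

Direct substitution gives 0/0.
Apply L'Hôpital: lim (27*w^2/2 - 9*w + 3 - 3*e^(-3*w))/(12*w^3), still 0/0.
Apply L'Hôpital: lim (27*w - 9 + 9*e^(-3*w))/(36*w^2), still 0/0.
Apply L'Hôpital: lim (27 - 27*e^(-3*w))/(72*w), still 0/0.
After 4 applications of L'Hôpital's rule the quotient is (81*e^(-3*w))/(72); substituting w = 0 gives 9/8.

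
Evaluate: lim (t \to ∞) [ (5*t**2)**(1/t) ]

1

Base → ∞ and exponent → 0: an ∞^0 form.
Take logs: (1/t)·ln(5·t^2) = (ln 5 + 2·ln t)/t → 0.
So the limit is e^0 = 1.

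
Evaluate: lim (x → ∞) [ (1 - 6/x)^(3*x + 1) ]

Write it as [(1 - 6/x)^x]^(3) · (1 - 6/x)^(1). The bracketed term tends to e^(-6) and the second factor to 1, so the limit is e^(-18).

e^(-18)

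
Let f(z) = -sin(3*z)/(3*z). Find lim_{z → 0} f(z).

Substitution gives 0/0.
Write it as (3/(-3))·sin(3z)/(3z); since sin(u)/u → 1, the limit is -1.

-1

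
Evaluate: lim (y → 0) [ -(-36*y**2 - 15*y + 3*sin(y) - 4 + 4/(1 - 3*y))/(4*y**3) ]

-215/8

Substitution gives 0/0 (the numerator vanishes to order 3).
Expand each term to order y^3: the coefficient of y^3 in 3·sin(y) is -1/2 and in 4·1/(1 - 3y) is 108.
Lower-order terms cancel with the polynomial part, so the numerator is (215/2)·y^3 + o(y^3), and the limit is (215/2)/(-4) = -215/8.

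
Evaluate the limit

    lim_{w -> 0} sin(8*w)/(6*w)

4/3

Substitution gives 0/0.
Write it as (8/6)·sin(8w)/(8w); since sin(u)/u → 1, the limit is 4/3.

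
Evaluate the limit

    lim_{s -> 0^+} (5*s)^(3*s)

1

Base → 0⁺ and exponent → 0⁺: a 0^0 form.
Take logs: 3s·ln(5s). This is 0·(−∞); rewriting as ln(5s)/(1/(3s)) and applying L'Hôpital gives 0.
Hence the limit is e^0 = 1.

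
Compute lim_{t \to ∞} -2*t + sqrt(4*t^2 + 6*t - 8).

3/2

This has the form ∞ − ∞. Multiply and divide by the conjugate √(4*t^2 + 6*t - 8) + 2t.
That gives (6t - 8) / (√(4*t^2 + 6*t - 8) + 2t).
Divide numerator and denominator by t: the limit is 6/(2·2) = 3/2.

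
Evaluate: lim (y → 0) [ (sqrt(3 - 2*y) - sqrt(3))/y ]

A 0/0 form; rationalise with √(3 - 2y) + √3. This collapses the numerator to -2y, leaving -2/(√(3 - 2y) + √3) → -2/(2√3) = -√(3)/3.

-√(3)/3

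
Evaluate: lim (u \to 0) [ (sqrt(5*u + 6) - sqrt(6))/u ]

A 0/0 form; rationalise with √(6 + 5u) + √6. This collapses the numerator to 5u, leaving 5/(√(6 + 5u) + √6) → 5/(2√6) = 5*√(6)/12.

5*√(6)/12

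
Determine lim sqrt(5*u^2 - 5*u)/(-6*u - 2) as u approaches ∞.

For large |u|, √(5*u^2 - 5*u) ≈ √5·|u| and the denominator ≈ -6u.
Since u → +∞, |u| = u, giving √5/(-6) = -√(5)/6.

-√(5)/6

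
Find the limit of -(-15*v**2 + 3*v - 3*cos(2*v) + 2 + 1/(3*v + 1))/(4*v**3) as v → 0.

27/4

Substitution gives 0/0 (the numerator vanishes to order 3).
Expand each term to order v^3: the coefficient of v^3 in -3·cos(2v) is 0 and in 1/(1 + 3v) is -27.
Lower-order terms cancel with the polynomial part, so the numerator is (-27)·v^3 + o(v^3), and the limit is (-27)/(-4) = 27/4.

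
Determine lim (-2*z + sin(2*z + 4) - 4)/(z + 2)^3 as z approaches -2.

-4/3

Direct substitution gives 0/0.
Apply L'Hôpital: lim (2*cos(2*z + 4) - 2)/(3*(z + 2)^2), still 0/0.
Apply L'Hôpital: lim (-4*sin(2*z + 4))/(6*z + 12), still 0/0.
After 3 applications of L'Hôpital's rule the quotient is (-8*cos(2*z + 4))/(6); substituting z = -2 gives -4/3.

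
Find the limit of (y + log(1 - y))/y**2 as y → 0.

Direct substitution gives 0/0.
Apply L'Hôpital: lim (1 - 1/(1 - y))/(2*y), still 0/0.
After 2 applications of L'Hôpital's rule the quotient is (-1/(1 - y)^2)/(2); substituting y = 0 gives -1/2.

-1/2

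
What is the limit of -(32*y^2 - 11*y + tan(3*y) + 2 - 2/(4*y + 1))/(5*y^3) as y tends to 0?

-137/5

Substitution gives 0/0; apply L'Hôpital's rule 3 times.
After differentiating numerator and denominator 3 times the quotient is (162*tan(3*y)^2/cos(3*y)^2 + 54/cos(3*y)^2 + 768/(4*y + 1)^4)/(-30); at y = 0 this is -137/5.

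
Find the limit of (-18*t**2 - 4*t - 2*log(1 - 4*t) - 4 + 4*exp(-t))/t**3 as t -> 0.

Substitution gives 0/0; apply L'Hôpital's rule 3 times.
After differentiating numerator and denominator 3 times the quotient is (-4*e^(-t) - 256/(4*t - 1)^3)/(6); at t = 0 this is 42.

42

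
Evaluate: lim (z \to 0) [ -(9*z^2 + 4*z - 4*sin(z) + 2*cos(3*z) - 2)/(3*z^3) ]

Substitution gives 0/0 (the numerator vanishes to order 3).
Expand each term to order z^3: the coefficient of z^3 in 2·cos(3z) is 0 and in -4·sin(z) is 2/3.
Lower-order terms cancel with the polynomial part, so the numerator is (2/3)·z^3 + o(z^3), and the limit is (2/3)/(-3) = -2/9.

-2/9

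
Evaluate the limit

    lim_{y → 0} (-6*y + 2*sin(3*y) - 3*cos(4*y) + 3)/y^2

24

Substitution gives 0/0; apply L'Hôpital's rule 2 times.
After differentiating numerator and denominator 2 times the quotient is (-18*sin(3*y) + 48*cos(4*y))/(2); at y = 0 this is 24.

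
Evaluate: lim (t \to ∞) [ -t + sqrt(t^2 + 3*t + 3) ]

3/2

An ∞ − ∞ form. Rationalising with the conjugate, the difference becomes (3t + 3) / (√(t^2 + 3*t + 3) + t).
For large t the denominator behaves like 2·t, so the quotient tends to 3/2 = 3/2.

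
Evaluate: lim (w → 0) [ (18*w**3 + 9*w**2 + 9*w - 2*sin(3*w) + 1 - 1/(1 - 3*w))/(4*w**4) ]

Substitution gives 0/0 (the numerator vanishes to order 4).
Expand each term to order w^4: the coefficient of w^4 in -2·sin(3w) is 0 and in −1/(1 - 3w) is -81.
Lower-order terms cancel with the polynomial part, so the numerator is (-81)·w^4 + o(w^4), and the limit is (-81)/(4) = -81/4.

-81/4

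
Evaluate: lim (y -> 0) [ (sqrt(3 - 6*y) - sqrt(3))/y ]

Substitution gives 0/0. Multiply numerator and denominator by the conjugate √(3 - 6y) + √3.
The numerator becomes (3 - 6y) − 3 = -6y, so the expression simplifies to -6/(√(3 - 6y) + √3).
Letting y → 0 gives -6/(2√3) = -√(3).

-√(3)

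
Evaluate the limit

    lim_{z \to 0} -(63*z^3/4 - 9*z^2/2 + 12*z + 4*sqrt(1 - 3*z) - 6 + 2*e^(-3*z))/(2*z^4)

Substitution gives 0/0; apply L'Hôpital's rule 4 times.
After differentiating numerator and denominator 4 times the quotient is (162*e^(-3*z) - 1215/(4*(1 - 3*z)^(7/2)))/(-48); at z = 0 this is 189/64.

189/64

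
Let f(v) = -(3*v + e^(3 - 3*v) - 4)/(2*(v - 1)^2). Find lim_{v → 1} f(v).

Direct substitution gives 0/0.
Apply L'Hôpital: lim (3 - 3*e^(3 - 3*v))/(4 - 4*v), still 0/0.
After 2 applications of L'Hôpital's rule the quotient is (9*e^(3 - 3*v))/(-4); substituting v = 1 gives -9/4.

-9/4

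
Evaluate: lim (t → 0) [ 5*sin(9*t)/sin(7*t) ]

Substitution gives 0/0.
Divide numerator and denominator by t: sin(9t)/t → 9 and sin(7t)/t → 7, so the limit is 5·9/7 = 45/7.

45/7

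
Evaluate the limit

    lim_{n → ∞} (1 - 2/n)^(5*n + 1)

e^(-10)

The base → 1 and the exponent → ∞: a 1^∞ form.
Take logarithms: (5n + 1)·ln(1 - 2/n). Since ln(1+u) ~ u for small u, this behaves like (5n)·(-2/n) → -10.
So the limit is e^(-10).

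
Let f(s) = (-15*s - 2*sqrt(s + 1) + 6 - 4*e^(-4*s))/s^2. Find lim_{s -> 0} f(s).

Substitution gives 0/0 (the numerator vanishes to order 2).
Expand each term to order s^2: the coefficient of s^2 in -4·e^(-4s) is -32 and in -2·√(1 + s) is 1/4.
Lower-order terms cancel with the polynomial part, so the numerator is (-127/4)·s^2 + o(s^2), and the limit is (-127/4)/(1) = -127/4.

-127/4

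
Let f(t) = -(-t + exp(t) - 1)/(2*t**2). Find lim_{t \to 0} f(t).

Direct substitution gives 0/0.
Apply L'Hôpital: lim (e^(t) - 1)/(-4*t), still 0/0.
After 2 applications of L'Hôpital's rule the quotient is (e^(t))/(-4); substituting t = 0 gives -1/4.

-1/4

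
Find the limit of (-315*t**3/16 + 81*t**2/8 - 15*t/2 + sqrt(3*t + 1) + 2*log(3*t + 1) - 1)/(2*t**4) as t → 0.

-5589/256

Substitution gives 0/0; apply L'Hôpital's rule 4 times.
After differentiating numerator and denominator 4 times the quotient is (-972/(3*t + 1)^4 - 1215/(16*(3*t + 1)^(7/2)))/(48); at t = 0 this is -5589/256.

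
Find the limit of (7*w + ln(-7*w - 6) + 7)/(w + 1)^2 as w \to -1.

Direct substitution gives 0/0.
Apply L'Hôpital: lim (7 - 7/(-7*w - 6))/(2*w + 2), still 0/0.
After 2 applications of L'Hôpital's rule the quotient is (-49/(-7*w - 6)^2)/(2); substituting w = -1 gives -49/2.

-49/2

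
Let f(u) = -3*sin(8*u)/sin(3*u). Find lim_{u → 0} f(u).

Substitution gives 0/0.
Divide numerator and denominator by u: sin(8u)/u → 8 and sin(3u)/u → 3, so the limit is -3·8/3 = -8.

-8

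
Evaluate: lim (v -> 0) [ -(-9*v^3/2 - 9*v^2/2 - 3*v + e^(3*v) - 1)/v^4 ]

-27/8

Direct substitution gives 0/0.
Apply L'Hôpital: lim (-27*v^2/2 - 9*v + 3*e^(3*v) - 3)/(-4*v^3), still 0/0.
Apply L'Hôpital: lim (-27*v + 9*e^(3*v) - 9)/(-12*v^2), still 0/0.
Apply L'Hôpital: lim (27*e^(3*v) - 27)/(-24*v), still 0/0.
After 4 applications of L'Hôpital's rule the quotient is (81*e^(3*v))/(-24); substituting v = 0 gives -27/8.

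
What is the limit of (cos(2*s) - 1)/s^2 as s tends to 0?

Direct substitution gives 0/0.
Apply L'Hôpital: lim (-2*sin(2*s))/(2*s), still 0/0.
After 2 applications of L'Hôpital's rule the quotient is (-4*cos(2*s))/(2); substituting s = 0 gives -2.

-2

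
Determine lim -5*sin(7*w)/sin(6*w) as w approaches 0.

Substitution gives 0/0.
Divide numerator and denominator by w: sin(7w)/w → 7 and sin(6w)/w → 6, so the limit is -5·7/6 = -35/6.

-35/6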